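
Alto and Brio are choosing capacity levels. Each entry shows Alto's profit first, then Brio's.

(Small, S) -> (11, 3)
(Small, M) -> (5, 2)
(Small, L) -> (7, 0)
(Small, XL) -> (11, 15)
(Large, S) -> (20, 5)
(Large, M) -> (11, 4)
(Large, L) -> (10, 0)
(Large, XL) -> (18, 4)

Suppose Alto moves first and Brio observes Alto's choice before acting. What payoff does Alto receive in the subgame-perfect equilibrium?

20

Solve by backward induction (Alto leads).
- Small: BR = XL, leader payoff 11.
- Large: BR = S, leader payoff 20.
Maximizing over 11, 20, Alto chooses Large. Subgame-perfect outcome: (Large, S) with payoffs (20, 5).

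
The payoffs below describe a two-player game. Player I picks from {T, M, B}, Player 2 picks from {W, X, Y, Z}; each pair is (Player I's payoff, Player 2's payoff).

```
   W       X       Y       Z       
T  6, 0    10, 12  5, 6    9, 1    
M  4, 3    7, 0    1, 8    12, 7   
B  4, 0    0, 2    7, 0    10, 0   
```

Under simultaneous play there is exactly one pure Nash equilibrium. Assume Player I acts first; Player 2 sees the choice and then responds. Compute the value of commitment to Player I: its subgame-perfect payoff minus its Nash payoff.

0

Player 2 best-responds to each possible Player I move:
- T → Player 2 plays X (best of 0, 12, 6, 1); Player I gets 10.
- M → Player 2 plays Y (best of 3, 0, 8, 7); Player I gets 1.
- B → Player 2 plays X (best of 0, 2, 0, 0); Player I gets 0.
Among 10, 1, 0, the best is 10 at T. Subgame-perfect outcome: (T, X) with payoffs (10, 12).
Under simultaneous play:
Player I's best replies: W→T; X→T; Y→B; Z→M.
Player 2's best replies: T→X; M→Y; B→X.
Only (T, X) has each player best-responding; Nash payoffs (10, 12).
Player I's commitment gain: 10 − 10 = 0.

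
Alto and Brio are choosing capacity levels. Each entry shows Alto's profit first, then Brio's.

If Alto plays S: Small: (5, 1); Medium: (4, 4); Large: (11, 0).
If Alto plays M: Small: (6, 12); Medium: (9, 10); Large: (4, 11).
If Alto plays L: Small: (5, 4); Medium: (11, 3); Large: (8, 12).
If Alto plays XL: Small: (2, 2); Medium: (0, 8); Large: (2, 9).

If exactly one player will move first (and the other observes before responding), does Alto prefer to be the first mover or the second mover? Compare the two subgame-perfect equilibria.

If Alto leads: Brio's best replies are S→Medium, M→Small, L→Large, XL→Large; Alto's induced payoffs 4, 6, 8, 2; outcome (L, Large), payoffs (8, 12).
If Brio leads: Alto's best replies are Small→M, Medium→L, Large→S; Brio's induced payoffs 12, 3, 0; outcome (M, Small), payoffs (6, 12).
Alto gets 8 moving first and 6 moving second, so Alto prefers to move first.

first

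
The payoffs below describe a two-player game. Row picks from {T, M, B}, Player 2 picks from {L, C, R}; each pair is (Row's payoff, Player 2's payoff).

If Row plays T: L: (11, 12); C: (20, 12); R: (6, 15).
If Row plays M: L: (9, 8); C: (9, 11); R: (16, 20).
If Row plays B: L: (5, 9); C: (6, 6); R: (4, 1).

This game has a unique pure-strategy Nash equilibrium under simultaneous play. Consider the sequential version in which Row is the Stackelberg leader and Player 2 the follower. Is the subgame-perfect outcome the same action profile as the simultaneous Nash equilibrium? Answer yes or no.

yes

Backward induction with Row moving first.
- T: Player 2 compares 12, 12, 15 and picks R; Row would get 6.
- M: Player 2 compares 8, 11, 20 and picks R; Row would get 16.
- B: Player 2 compares 9, 6, 1 and picks L; Row would get 5.
Maximizing over 6, 16, 5, Row chooses M. Subgame-perfect outcome: (M, R) with payoffs (16, 20).
Under simultaneous play:
Row's best replies: L→T; C→T; R→M.
Player 2's best replies: T→R; M→R; B→L.
The unique mutual best reply is (M, R), giving (16, 20).
Sequential outcome (M, R) coincides with the Nash profile (M, R).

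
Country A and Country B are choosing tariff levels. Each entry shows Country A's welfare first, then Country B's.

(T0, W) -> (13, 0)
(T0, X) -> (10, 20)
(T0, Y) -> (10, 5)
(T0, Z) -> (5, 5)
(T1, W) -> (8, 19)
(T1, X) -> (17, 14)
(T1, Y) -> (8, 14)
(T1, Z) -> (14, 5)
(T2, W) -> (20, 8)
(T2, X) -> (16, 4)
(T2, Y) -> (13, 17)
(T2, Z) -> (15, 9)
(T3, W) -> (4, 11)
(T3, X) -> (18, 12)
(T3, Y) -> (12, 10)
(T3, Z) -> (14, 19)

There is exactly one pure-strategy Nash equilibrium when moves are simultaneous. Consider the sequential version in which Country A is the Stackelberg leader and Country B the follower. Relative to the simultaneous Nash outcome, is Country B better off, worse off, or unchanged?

better off

Work backward from Country B's decision.
- T0: BR = X, leader payoff 10.
- T1: BR = W, leader payoff 8.
- T2: BR = Y, leader payoff 13.
- T3: BR = Z, leader payoff 14.
Maximizing over 10, 8, 13, 14, Country A chooses T3. Subgame-perfect outcome: (T3, Z) with payoffs (14, 19).
Under simultaneous play:
Country A's best replies: W→T2; X→T3; Y→T2; Z→T2.
Country B's best replies: T0→X; T1→W; T2→Y; T3→Z.
The unique mutual best reply is (T2, Y), giving (13, 17).
Country B earns 19 sequentially versus 17 at the Nash outcome: better off.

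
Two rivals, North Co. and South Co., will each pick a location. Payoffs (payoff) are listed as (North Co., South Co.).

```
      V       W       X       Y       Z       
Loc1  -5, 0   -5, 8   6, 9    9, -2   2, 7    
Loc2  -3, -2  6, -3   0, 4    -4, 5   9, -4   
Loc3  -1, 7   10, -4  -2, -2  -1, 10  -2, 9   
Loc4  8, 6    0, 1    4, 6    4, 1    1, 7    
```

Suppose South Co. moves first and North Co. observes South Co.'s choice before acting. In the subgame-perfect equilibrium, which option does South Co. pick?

X

North Co. best-responds to each possible South Co. move:
- V: North Co. compares -5, -3, -1, 8 and picks Loc4; South Co. would get 6.
- W: North Co. compares -5, 6, 10, 0 and picks Loc3; South Co. would get -4.
- X: North Co. compares 6, 0, -2, 4 and picks Loc1; South Co. would get 9.
- Y: North Co. compares 9, -4, -1, 4 and picks Loc1; South Co. would get -2.
- Z: North Co. compares 2, 9, -2, 1 and picks Loc2; South Co. would get -4.
South Co.'s induced payoffs are 6, -4, 9, -2, -4, so South Co. commits to X. Subgame-perfect outcome: (Loc1, X) with payoffs (6, 9).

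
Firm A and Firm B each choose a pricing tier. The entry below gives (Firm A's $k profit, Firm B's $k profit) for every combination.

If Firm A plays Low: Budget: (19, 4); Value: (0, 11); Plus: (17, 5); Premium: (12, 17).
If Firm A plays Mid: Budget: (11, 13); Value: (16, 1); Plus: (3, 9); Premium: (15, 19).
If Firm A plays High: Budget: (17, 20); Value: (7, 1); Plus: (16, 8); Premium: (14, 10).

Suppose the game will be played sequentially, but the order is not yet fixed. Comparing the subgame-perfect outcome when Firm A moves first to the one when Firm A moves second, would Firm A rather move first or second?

first

If Firm A leads: Firm B's best replies are Low→Premium, Mid→Premium, High→Budget; Firm A's induced payoffs 12, 15, 17; outcome (High, Budget), payoffs (17, 20).
If Firm B leads: Firm A's best replies are Budget→Low, Value→Mid, Plus→Low, Premium→Mid; Firm B's induced payoffs 4, 1, 5, 19; outcome (Mid, Premium), payoffs (15, 19).
Firm A gets 17 moving first and 15 moving second, so Firm A prefers to move first.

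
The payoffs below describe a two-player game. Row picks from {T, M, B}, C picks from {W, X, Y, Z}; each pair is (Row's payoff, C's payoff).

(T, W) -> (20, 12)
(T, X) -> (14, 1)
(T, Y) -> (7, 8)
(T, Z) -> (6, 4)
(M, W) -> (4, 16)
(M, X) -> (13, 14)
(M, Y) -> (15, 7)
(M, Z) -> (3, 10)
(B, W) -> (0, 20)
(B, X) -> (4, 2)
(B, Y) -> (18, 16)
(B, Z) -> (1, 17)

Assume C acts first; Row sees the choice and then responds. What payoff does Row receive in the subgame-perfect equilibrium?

Row best-responds to each possible C move:
- W: Row compares 20, 4, 0 and picks T; C would get 12.
- X: Row compares 14, 13, 4 and picks T; C would get 1.
- Y: Row compares 7, 15, 18 and picks B; C would get 16.
- Z: Row compares 6, 3, 1 and picks T; C would get 4.
Maximizing over 12, 1, 16, 4, C chooses Y. Subgame-perfect outcome: (B, Y) with payoffs (18, 16).

18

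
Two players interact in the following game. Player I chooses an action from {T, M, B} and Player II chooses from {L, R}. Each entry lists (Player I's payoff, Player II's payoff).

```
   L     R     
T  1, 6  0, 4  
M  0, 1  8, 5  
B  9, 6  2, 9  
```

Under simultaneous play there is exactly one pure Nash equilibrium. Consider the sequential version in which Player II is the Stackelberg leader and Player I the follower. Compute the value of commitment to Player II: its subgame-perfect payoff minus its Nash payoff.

Work backward from Player I's decision.
- L: BR = B, leader payoff 6.
- R: BR = M, leader payoff 5.
Player II's induced payoffs are 6, 5, so Player II commits to L. Subgame-perfect outcome: (B, L) with payoffs (9, 6).
Now find the simultaneous Nash equilibrium.
Player I's best replies: L→B; R→M.
Player II's best replies: T→L; M→R; B→R.
Only (M, R) has each player best-responding; Nash payoffs (8, 5).
Player II's commitment gain: 6 − 5 = 1.

1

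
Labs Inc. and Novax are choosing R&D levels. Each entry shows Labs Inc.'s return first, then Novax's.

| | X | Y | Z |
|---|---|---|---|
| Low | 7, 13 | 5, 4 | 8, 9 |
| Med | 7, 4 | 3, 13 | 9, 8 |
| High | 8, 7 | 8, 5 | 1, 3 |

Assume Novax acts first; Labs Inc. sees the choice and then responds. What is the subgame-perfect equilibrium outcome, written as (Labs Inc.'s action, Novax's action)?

(Med, Z)

Backward induction with Novax moving first.
- X: Labs Inc. compares 7, 7, 8 and picks High; Novax would get 7.
- Y: Labs Inc. compares 5, 3, 8 and picks High; Novax would get 5.
- Z: Labs Inc. compares 8, 9, 1 and picks Med; Novax would get 8.
Novax's induced payoffs are 7, 5, 8, so Novax commits to Z. Subgame-perfect outcome: (Med, Z) with payoffs (9, 8).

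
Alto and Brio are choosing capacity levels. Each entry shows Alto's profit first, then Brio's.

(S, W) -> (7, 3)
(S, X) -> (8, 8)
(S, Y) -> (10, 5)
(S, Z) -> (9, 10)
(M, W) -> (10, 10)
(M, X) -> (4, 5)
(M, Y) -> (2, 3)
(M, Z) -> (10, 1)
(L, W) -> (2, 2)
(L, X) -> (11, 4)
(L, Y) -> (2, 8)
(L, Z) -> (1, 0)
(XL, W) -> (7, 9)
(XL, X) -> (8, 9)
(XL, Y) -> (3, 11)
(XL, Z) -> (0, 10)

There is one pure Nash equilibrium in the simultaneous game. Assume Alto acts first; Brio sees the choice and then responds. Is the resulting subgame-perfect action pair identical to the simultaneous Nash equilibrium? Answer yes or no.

yes

Backward induction with Alto moving first.
- S: Brio compares 3, 8, 5, 10 and picks Z; Alto would get 9.
- M: Brio compares 10, 5, 3, 1 and picks W; Alto would get 10.
- L: Brio compares 2, 4, 8, 0 and picks Y; Alto would get 2.
- XL: Brio compares 9, 9, 11, 10 and picks Y; Alto would get 3.
Among 9, 10, 2, 3, the best is 10 at M. Subgame-perfect outcome: (M, W) with payoffs (10, 10).
Now find the simultaneous Nash equilibrium.
Alto's best replies: W→M; X→L; Y→S; Z→M.
Brio's best replies: S→Z; M→W; L→Y; XL→Y.
The unique mutual best reply is (M, W), giving (10, 10).
Sequential outcome (M, W) coincides with the Nash profile (M, W).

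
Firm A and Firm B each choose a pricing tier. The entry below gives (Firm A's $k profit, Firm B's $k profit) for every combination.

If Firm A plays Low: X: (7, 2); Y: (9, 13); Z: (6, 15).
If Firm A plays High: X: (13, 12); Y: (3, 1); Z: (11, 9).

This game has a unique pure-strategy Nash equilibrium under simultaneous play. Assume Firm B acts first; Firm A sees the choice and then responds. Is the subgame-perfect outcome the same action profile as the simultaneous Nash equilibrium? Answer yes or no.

no

Firm A best-responds to each possible Firm B move:
- X: Firm A compares 7, 13 and picks High; Firm B would get 12.
- Y: Firm A compares 9, 3 and picks Low; Firm B would get 13.
- Z: Firm A compares 6, 11 and picks High; Firm B would get 9.
Maximizing over 12, 13, 9, Firm B chooses Y. Subgame-perfect outcome: (Low, Y) with payoffs (9, 13).
Now find the simultaneous Nash equilibrium.
Firm A's best replies: X→High; Y→Low; Z→High.
Firm B's best replies: Low→Z; High→X.
Only (High, X) has each player best-responding; Nash payoffs (13, 12).
Sequential outcome (Low, Y) differs from the Nash profile (High, X).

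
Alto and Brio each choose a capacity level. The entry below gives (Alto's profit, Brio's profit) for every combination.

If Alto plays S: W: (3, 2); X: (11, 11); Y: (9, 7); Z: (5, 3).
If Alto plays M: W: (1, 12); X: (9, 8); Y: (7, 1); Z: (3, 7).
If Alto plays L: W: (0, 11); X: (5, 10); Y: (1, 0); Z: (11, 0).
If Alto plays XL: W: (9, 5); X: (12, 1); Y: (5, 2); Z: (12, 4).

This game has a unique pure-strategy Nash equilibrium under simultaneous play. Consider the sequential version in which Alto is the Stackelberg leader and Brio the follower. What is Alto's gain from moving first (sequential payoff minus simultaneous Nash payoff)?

2

Brio best-responds to each possible Alto move:
- S: Brio compares 2, 11, 7, 3 and picks X; Alto would get 11.
- M: Brio compares 12, 8, 1, 7 and picks W; Alto would get 1.
- L: Brio compares 11, 10, 0, 0 and picks W; Alto would get 0.
- XL: Brio compares 5, 1, 2, 4 and picks W; Alto would get 9.
Among 11, 1, 0, 9, the best is 11 at S. Subgame-perfect outcome: (S, X) with payoffs (11, 11).
Now find the simultaneous Nash equilibrium.
Alto's best replies: W→XL; X→XL; Y→S; Z→XL.
Brio's best replies: S→X; M→W; L→W; XL→W.
Only (XL, W) has each player best-responding; Nash payoffs (9, 5).
Alto's commitment gain: 11 − 9 = 2.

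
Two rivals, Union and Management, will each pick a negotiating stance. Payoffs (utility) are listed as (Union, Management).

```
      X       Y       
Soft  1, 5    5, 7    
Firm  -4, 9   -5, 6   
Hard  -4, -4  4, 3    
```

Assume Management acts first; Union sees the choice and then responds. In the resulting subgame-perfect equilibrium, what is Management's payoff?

7

Backward induction with Management moving first.
- X: Union compares 1, -4, -4 and picks Soft; Management would get 5.
- Y: Union compares 5, -5, 4 and picks Soft; Management would get 7.
Management's induced payoffs are 5, 7, so Management commits to Y. Subgame-perfect outcome: (Soft, Y) with payoffs (5, 7).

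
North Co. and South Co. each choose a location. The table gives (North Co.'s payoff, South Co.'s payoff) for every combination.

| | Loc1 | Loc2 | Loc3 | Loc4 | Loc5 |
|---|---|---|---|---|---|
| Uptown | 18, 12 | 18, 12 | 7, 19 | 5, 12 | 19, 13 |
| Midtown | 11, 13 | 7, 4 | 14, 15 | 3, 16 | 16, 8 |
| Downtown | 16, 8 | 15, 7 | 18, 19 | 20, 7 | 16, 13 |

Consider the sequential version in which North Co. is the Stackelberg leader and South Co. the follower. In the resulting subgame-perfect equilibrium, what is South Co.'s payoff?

Backward induction with North Co. moving first.
- Uptown: BR = Loc3, leader payoff 7.
- Midtown: BR = Loc4, leader payoff 3.
- Downtown: BR = Loc3, leader payoff 18.
Maximizing over 7, 3, 18, North Co. chooses Downtown. Subgame-perfect outcome: (Downtown, Loc3) with payoffs (18, 19).

19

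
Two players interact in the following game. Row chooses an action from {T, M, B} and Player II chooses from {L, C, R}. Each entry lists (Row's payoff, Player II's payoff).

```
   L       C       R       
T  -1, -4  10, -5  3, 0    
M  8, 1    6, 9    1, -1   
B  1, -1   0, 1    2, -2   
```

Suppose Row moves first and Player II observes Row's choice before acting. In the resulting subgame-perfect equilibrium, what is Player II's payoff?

Work backward from Player II's decision.
- T → Player II plays R (best of -4, -5, 0); Row gets 3.
- M → Player II plays C (best of 1, 9, -1); Row gets 6.
- B → Player II plays C (best of -1, 1, -2); Row gets 0.
Row's induced payoffs are 3, 6, 0, so Row commits to M. Subgame-perfect outcome: (M, C) with payoffs (6, 9).

9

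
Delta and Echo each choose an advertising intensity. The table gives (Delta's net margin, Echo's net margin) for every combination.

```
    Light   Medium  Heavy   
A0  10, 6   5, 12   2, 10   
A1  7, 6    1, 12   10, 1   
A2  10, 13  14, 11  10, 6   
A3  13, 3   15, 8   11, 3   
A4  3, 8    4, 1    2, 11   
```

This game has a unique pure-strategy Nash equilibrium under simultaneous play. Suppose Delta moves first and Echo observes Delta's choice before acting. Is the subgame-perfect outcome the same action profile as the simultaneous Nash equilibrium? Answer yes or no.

yes

Solve by backward induction (Delta leads).
- A0: BR = Medium, leader payoff 5.
- A1: BR = Medium, leader payoff 1.
- A2: BR = Light, leader payoff 10.
- A3: BR = Medium, leader payoff 15.
- A4: BR = Heavy, leader payoff 2.
Maximizing over 5, 1, 10, 15, 2, Delta chooses A3. Subgame-perfect outcome: (A3, Medium) with payoffs (15, 8).
For the simultaneous game, intersect best replies.
Delta's best replies: Light→A3; Medium→A3; Heavy→A3.
Echo's best replies: A0→Medium; A1→Medium; A2→Light; A3→Medium; A4→Heavy.
The unique mutual best reply is (A3, Medium), giving (15, 8).
Sequential outcome (A3, Medium) coincides with the Nash profile (A3, Medium).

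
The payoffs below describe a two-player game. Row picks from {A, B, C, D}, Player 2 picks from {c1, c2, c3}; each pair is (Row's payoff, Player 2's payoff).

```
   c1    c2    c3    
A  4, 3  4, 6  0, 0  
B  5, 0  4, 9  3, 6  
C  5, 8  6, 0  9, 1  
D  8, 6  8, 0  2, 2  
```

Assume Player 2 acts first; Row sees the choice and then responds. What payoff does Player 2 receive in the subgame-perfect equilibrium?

Row best-responds to each possible Player 2 move:
- c1 → Row plays D (best of 4, 5, 5, 8); Player 2 gets 6.
- c2 → Row plays D (best of 4, 4, 6, 8); Player 2 gets 0.
- c3 → Row plays C (best of 0, 3, 9, 2); Player 2 gets 1.
Among 6, 0, 1, the best is 6 at c1. Subgame-perfect outcome: (D, c1) with payoffs (8, 6).

6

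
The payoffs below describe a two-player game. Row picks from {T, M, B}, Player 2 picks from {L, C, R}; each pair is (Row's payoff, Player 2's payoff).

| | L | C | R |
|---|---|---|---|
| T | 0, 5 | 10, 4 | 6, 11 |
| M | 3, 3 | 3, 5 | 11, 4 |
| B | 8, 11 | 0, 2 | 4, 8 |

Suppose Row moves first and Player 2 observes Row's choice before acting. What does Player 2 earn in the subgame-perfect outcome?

11

Work backward from Player 2's decision.
- T: Player 2 compares 5, 4, 11 and picks R; Row would get 6.
- M: Player 2 compares 3, 5, 4 and picks C; Row would get 3.
- B: Player 2 compares 11, 2, 8 and picks L; Row would get 8.
Row's induced payoffs are 6, 3, 8, so Row commits to B. Subgame-perfect outcome: (B, L) with payoffs (8, 11).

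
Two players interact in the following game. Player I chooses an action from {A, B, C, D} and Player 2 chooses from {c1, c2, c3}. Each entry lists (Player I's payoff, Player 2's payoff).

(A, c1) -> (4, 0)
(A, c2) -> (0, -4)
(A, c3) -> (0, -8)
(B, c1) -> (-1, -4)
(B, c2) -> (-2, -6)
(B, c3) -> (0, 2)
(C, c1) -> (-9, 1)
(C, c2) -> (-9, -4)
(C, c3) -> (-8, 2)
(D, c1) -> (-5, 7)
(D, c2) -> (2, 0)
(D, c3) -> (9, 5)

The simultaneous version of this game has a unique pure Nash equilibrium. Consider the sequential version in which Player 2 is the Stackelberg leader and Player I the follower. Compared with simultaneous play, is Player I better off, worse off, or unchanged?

better off

Player I best-responds to each possible Player 2 move:
- c1: Player I compares 4, -1, -9, -5 and picks A; Player 2 would get 0.
- c2: Player I compares 0, -2, -9, 2 and picks D; Player 2 would get 0.
- c3: Player I compares 0, 0, -8, 9 and picks D; Player 2 would get 5.
Maximizing over 0, 0, 5, Player 2 chooses c3. Subgame-perfect outcome: (D, c3) with payoffs (9, 5).
Now find the simultaneous Nash equilibrium.
Player I's best replies: c1→A; c2→D; c3→D.
Player 2's best replies: A→c1; B→c3; C→c3; D→c1.
Only (A, c1) has each player best-responding; Nash payoffs (4, 0).
Player I earns 9 sequentially versus 4 at the Nash outcome: better off.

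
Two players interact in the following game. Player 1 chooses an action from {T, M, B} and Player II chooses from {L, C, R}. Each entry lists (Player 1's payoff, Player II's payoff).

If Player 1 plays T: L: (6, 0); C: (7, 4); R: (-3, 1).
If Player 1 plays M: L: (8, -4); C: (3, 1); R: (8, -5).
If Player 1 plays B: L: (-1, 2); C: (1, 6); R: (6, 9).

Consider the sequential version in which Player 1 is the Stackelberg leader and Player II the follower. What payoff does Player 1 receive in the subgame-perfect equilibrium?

7

Player II best-responds to each possible Player 1 move:
- T: BR = C, leader payoff 7.
- M: BR = C, leader payoff 3.
- B: BR = R, leader payoff 6.
Player 1's induced payoffs are 7, 3, 6, so Player 1 commits to T. Subgame-perfect outcome: (T, C) with payoffs (7, 4).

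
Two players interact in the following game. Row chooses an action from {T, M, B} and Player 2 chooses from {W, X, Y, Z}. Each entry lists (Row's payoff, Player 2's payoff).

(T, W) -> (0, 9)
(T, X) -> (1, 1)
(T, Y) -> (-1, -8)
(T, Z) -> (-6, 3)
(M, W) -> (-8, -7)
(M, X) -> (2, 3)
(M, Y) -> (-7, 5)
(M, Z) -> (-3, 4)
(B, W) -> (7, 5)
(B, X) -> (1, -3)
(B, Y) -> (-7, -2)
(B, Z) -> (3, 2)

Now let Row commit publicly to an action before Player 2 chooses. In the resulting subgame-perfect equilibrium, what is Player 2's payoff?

Backward induction with Row moving first.
- T: BR = W, leader payoff 0.
- M: BR = Y, leader payoff -7.
- B: BR = W, leader payoff 7.
Among 0, -7, 7, the best is 7 at B. Subgame-perfect outcome: (B, W) with payoffs (7, 5).

5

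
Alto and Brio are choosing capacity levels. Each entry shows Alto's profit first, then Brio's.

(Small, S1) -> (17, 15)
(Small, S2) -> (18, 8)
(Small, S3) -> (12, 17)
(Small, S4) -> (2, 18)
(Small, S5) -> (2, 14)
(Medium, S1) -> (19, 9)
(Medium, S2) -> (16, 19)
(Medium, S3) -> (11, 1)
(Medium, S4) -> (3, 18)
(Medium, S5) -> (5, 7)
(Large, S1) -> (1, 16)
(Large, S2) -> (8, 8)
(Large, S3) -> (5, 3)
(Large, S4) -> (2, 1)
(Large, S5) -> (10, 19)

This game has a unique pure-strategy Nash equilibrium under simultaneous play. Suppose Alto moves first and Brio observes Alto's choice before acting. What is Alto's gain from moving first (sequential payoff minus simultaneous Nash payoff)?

Solve by backward induction (Alto leads).
- Small: BR = S4, leader payoff 2.
- Medium: BR = S2, leader payoff 16.
- Large: BR = S5, leader payoff 10.
Among 2, 16, 10, the best is 16 at Medium. Subgame-perfect outcome: (Medium, S2) with payoffs (16, 19).
Now find the simultaneous Nash equilibrium.
Alto's best replies: S1→Medium; S2→Small; S3→Small; S4→Medium; S5→Large.
Brio's best replies: Small→S4; Medium→S2; Large→S5.
The unique mutual best reply is (Large, S5), giving (10, 19).
Alto's commitment gain: 16 − 10 = 6.

6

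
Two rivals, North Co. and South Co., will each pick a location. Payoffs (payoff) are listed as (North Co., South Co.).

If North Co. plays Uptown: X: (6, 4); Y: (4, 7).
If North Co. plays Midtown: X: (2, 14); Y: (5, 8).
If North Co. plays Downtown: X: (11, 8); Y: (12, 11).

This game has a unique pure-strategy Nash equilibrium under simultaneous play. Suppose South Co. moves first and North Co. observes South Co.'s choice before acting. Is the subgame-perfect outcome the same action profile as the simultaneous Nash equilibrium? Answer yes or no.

yes

Backward induction with South Co. moving first.
- X → North Co. plays Downtown (best of 6, 2, 11); South Co. gets 8.
- Y → North Co. plays Downtown (best of 4, 5, 12); South Co. gets 11.
Among 8, 11, the best is 11 at Y. Subgame-perfect outcome: (Downtown, Y) with payoffs (12, 11).
Under simultaneous play:
North Co.'s best replies: X→Downtown; Y→Downtown.
South Co.'s best replies: Uptown→Y; Midtown→X; Downtown→Y.
The unique mutual best reply is (Downtown, Y), giving (12, 11).
Sequential outcome (Downtown, Y) coincides with the Nash profile (Downtown, Y).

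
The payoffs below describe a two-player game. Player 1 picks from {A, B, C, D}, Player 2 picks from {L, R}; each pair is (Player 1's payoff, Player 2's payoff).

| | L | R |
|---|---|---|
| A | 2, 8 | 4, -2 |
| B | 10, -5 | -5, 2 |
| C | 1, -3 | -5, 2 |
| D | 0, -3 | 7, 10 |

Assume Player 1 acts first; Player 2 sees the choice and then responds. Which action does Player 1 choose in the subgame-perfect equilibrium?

Solve by backward induction (Player 1 leads).
- A: Player 2 compares 8, -2 and picks L; Player 1 would get 2.
- B: Player 2 compares -5, 2 and picks R; Player 1 would get -5.
- C: Player 2 compares -3, 2 and picks R; Player 1 would get -5.
- D: Player 2 compares -3, 10 and picks R; Player 1 would get 7.
Player 1's induced payoffs are 2, -5, -5, 7, so Player 1 commits to D. Subgame-perfect outcome: (D, R) with payoffs (7, 10).

D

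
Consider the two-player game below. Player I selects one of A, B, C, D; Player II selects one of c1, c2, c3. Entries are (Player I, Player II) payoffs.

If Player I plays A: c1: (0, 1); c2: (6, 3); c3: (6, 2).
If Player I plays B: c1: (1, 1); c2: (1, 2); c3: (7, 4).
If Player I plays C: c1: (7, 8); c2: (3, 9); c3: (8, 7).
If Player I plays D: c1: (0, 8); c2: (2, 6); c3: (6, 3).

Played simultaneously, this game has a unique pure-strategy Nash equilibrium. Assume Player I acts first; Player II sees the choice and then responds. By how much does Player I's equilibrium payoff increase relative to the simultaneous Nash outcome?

Player II best-responds to each possible Player I move:
- A → Player II plays c2 (best of 1, 3, 2); Player I gets 6.
- B → Player II plays c3 (best of 1, 2, 4); Player I gets 7.
- C → Player II plays c2 (best of 8, 9, 7); Player I gets 3.
- D → Player II plays c1 (best of 8, 6, 3); Player I gets 0.
Player I's induced payoffs are 6, 7, 3, 0, so Player I commits to B. Subgame-perfect outcome: (B, c3) with payoffs (7, 4).
Now find the simultaneous Nash equilibrium.
Player I's best replies: c1→C; c2→A; c3→C.
Player II's best replies: A→c2; B→c3; C→c2; D→c1.
Only (A, c2) has each player best-responding; Nash payoffs (6, 3).
Player I's commitment gain: 7 − 6 = 1.

1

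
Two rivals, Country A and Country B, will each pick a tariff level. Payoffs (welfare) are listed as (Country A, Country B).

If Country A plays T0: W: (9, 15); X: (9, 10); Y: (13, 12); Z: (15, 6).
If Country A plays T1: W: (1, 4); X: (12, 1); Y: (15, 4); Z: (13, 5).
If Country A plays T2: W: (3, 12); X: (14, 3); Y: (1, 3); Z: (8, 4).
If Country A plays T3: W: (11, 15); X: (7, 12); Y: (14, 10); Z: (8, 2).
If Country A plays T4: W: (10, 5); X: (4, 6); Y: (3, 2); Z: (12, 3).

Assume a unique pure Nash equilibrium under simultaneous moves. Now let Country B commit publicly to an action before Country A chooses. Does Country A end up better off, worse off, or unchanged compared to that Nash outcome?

Country A best-responds to each possible Country B move:
- W → Country A plays T3 (best of 9, 1, 3, 11, 10); Country B gets 15.
- X → Country A plays T2 (best of 9, 12, 14, 7, 4); Country B gets 3.
- Y → Country A plays T1 (best of 13, 15, 1, 14, 3); Country B gets 4.
- Z → Country A plays T0 (best of 15, 13, 8, 8, 12); Country B gets 6.
Among 15, 3, 4, 6, the best is 15 at W. Subgame-perfect outcome: (T3, W) with payoffs (11, 15).
Under simultaneous play:
Country A's best replies: W→T3; X→T2; Y→T1; Z→T0.
Country B's best replies: T0→W; T1→Z; T2→W; T3→W; T4→X.
Only (T3, W) has each player best-responding; Nash payoffs (11, 15).
Country A earns 11 sequentially versus 11 at the Nash outcome: unchanged.

unchanged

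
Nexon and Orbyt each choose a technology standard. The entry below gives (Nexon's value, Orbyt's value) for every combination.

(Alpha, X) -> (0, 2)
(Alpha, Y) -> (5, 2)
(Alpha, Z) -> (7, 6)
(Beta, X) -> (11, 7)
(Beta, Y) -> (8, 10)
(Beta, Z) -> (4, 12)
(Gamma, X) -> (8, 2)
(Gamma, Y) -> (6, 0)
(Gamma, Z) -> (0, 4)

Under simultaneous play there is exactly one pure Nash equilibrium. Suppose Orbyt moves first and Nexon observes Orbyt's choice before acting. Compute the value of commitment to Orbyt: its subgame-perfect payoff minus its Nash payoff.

4

Solve by backward induction (Orbyt leads).
- X → Nexon plays Beta (best of 0, 11, 8); Orbyt gets 7.
- Y → Nexon plays Beta (best of 5, 8, 6); Orbyt gets 10.
- Z → Nexon plays Alpha (best of 7, 4, 0); Orbyt gets 6.
Maximizing over 7, 10, 6, Orbyt chooses Y. Subgame-perfect outcome: (Beta, Y) with payoffs (8, 10).
For the simultaneous game, intersect best replies.
Nexon's best replies: X→Beta; Y→Beta; Z→Alpha.
Orbyt's best replies: Alpha→Z; Beta→Z; Gamma→Z.
The unique mutual best reply is (Alpha, Z), giving (7, 6).
Orbyt's commitment gain: 10 − 6 = 4.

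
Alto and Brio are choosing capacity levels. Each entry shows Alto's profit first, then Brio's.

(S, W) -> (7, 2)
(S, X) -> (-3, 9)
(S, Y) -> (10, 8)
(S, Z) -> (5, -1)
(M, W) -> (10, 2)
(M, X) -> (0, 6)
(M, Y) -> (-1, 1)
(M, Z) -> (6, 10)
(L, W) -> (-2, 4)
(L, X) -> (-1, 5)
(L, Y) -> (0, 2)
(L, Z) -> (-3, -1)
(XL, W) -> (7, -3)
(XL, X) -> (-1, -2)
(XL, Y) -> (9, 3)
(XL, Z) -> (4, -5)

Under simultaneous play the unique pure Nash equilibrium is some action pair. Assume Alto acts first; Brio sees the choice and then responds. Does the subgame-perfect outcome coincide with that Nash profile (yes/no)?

no

Solve by backward induction (Alto leads).
- S: Brio compares 2, 9, 8, -1 and picks X; Alto would get -3.
- M: Brio compares 2, 6, 1, 10 and picks Z; Alto would get 6.
- L: Brio compares 4, 5, 2, -1 and picks X; Alto would get -1.
- XL: Brio compares -3, -2, 3, -5 and picks Y; Alto would get 9.
Maximizing over -3, 6, -1, 9, Alto chooses XL. Subgame-perfect outcome: (XL, Y) with payoffs (9, 3).
Under simultaneous play:
Alto's best replies: W→M; X→M; Y→S; Z→M.
Brio's best replies: S→X; M→Z; L→X; XL→Y.
Only (M, Z) has each player best-responding; Nash payoffs (6, 10).
Sequential outcome (XL, Y) differs from the Nash profile (M, Z).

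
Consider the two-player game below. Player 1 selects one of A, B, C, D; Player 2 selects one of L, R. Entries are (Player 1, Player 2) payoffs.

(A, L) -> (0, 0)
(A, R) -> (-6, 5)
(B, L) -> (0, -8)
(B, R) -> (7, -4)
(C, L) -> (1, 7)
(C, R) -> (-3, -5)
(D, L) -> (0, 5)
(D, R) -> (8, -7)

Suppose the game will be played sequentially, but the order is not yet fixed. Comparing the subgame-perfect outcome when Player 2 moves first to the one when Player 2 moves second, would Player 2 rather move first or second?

first

If Player 1 leads: Player 2's best replies are A→R, B→R, C→L, D→L; Player 1's induced payoffs -6, 7, 1, 0; outcome (B, R), payoffs (7, -4).
If Player 2 leads: Player 1's best replies are L→C, R→D; Player 2's induced payoffs 7, -7; outcome (C, L), payoffs (1, 7).
Player 2 gets 7 moving first and -4 moving second, so Player 2 prefers to move first.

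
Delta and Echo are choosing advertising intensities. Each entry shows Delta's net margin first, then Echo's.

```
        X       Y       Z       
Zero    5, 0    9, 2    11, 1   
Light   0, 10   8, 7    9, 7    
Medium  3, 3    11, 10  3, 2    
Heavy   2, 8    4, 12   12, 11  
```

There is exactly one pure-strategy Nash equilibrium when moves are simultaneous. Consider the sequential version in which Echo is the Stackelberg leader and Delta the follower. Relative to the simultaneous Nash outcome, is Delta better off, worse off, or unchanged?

better off

Delta best-responds to each possible Echo move:
- X: Delta compares 5, 0, 3, 2 and picks Zero; Echo would get 0.
- Y: Delta compares 9, 8, 11, 4 and picks Medium; Echo would get 10.
- Z: Delta compares 11, 9, 3, 12 and picks Heavy; Echo would get 11.
Maximizing over 0, 10, 11, Echo chooses Z. Subgame-perfect outcome: (Heavy, Z) with payoffs (12, 11).
Now find the simultaneous Nash equilibrium.
Delta's best replies: X→Zero; Y→Medium; Z→Heavy.
Echo's best replies: Zero→Y; Light→X; Medium→Y; Heavy→Y.
The unique mutual best reply is (Medium, Y), giving (11, 10).
Delta earns 12 sequentially versus 11 at the Nash outcome: better off.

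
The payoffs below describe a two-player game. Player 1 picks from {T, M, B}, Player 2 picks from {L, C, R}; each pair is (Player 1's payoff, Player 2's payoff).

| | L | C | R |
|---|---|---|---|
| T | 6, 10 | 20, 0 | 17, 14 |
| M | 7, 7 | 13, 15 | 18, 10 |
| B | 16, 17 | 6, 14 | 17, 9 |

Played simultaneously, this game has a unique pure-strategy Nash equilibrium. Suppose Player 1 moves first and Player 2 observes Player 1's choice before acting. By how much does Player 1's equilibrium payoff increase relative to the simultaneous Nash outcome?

Work backward from Player 2's decision.
- T → Player 2 plays R (best of 10, 0, 14); Player 1 gets 17.
- M → Player 2 plays C (best of 7, 15, 10); Player 1 gets 13.
- B → Player 2 plays L (best of 17, 14, 9); Player 1 gets 16.
Among 17, 13, 16, the best is 17 at T. Subgame-perfect outcome: (T, R) with payoffs (17, 14).
For the simultaneous game, intersect best replies.
Player 1's best replies: L→B; C→T; R→M.
Player 2's best replies: T→R; M→C; B→L.
Only (B, L) has each player best-responding; Nash payoffs (16, 17).
Player 1's commitment gain: 17 − 16 = 1.

1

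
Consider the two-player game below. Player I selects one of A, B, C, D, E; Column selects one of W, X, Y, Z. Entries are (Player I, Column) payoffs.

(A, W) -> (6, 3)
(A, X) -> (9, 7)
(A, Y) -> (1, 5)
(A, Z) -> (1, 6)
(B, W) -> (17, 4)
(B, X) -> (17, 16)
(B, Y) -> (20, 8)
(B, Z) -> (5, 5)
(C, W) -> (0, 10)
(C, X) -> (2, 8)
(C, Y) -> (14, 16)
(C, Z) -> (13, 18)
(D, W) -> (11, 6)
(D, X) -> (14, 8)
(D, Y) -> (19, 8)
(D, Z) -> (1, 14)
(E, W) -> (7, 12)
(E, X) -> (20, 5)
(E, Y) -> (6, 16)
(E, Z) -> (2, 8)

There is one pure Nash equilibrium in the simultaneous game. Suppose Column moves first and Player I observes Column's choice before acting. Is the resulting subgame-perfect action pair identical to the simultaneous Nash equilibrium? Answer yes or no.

Work backward from Player I's decision.
- W: Player I compares 6, 17, 0, 11, 7 and picks B; Column would get 4.
- X: Player I compares 9, 17, 2, 14, 20 and picks E; Column would get 5.
- Y: Player I compares 1, 20, 14, 19, 6 and picks B; Column would get 8.
- Z: Player I compares 1, 5, 13, 1, 2 and picks C; Column would get 18.
Maximizing over 4, 5, 8, 18, Column chooses Z. Subgame-perfect outcome: (C, Z) with payoffs (13, 18).
Now find the simultaneous Nash equilibrium.
Player I's best replies: W→B; X→E; Y→B; Z→C.
Column's best replies: A→X; B→X; C→Z; D→Z; E→Y.
The unique mutual best reply is (C, Z), giving (13, 18).
Sequential outcome (C, Z) coincides with the Nash profile (C, Z).

yes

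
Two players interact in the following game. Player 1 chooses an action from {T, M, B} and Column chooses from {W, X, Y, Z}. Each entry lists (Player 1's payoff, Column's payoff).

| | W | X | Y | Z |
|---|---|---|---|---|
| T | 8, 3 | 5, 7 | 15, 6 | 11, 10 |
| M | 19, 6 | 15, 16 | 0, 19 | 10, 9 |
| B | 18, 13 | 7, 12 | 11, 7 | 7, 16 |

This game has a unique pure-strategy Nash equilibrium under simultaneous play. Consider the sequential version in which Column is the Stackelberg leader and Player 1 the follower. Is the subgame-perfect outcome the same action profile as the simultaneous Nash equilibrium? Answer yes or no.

no

Backward induction with Column moving first.
- W: Player 1 compares 8, 19, 18 and picks M; Column would get 6.
- X: Player 1 compares 5, 15, 7 and picks M; Column would get 16.
- Y: Player 1 compares 15, 0, 11 and picks T; Column would get 6.
- Z: Player 1 compares 11, 10, 7 and picks T; Column would get 10.
Column's induced payoffs are 6, 16, 6, 10, so Column commits to X. Subgame-perfect outcome: (M, X) with payoffs (15, 16).
Under simultaneous play:
Player 1's best replies: W→M; X→M; Y→T; Z→T.
Column's best replies: T→Z; M→Y; B→Z.
The unique mutual best reply is (T, Z), giving (11, 10).
Sequential outcome (M, X) differs from the Nash profile (T, Z).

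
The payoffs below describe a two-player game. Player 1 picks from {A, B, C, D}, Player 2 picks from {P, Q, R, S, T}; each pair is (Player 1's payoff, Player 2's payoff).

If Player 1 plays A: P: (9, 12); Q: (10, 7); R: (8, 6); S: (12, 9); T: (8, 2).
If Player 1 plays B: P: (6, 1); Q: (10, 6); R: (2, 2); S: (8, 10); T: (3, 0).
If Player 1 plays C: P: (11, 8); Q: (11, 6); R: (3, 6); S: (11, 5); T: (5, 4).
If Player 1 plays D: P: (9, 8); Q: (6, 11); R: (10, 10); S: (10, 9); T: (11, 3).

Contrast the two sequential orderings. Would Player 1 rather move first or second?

first

If Player 1 leads: Player 2's best replies are A→P, B→S, C→P, D→Q; Player 1's induced payoffs 9, 8, 11, 6; outcome (C, P), payoffs (11, 8).
If Player 2 leads: Player 1's best replies are P→C, Q→C, R→D, S→A, T→D; Player 2's induced payoffs 8, 6, 10, 9, 3; outcome (D, R), payoffs (10, 10).
Player 1 gets 11 moving first and 10 moving second, so Player 1 prefers to move first.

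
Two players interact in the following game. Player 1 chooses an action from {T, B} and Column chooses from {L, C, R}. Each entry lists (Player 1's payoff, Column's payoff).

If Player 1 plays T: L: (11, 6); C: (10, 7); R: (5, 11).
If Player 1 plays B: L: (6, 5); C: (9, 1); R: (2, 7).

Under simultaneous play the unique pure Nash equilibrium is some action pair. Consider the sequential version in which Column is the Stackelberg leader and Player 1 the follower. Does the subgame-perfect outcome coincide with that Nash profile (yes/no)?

Work backward from Player 1's decision.
- L: BR = T, leader payoff 6.
- C: BR = T, leader payoff 7.
- R: BR = T, leader payoff 11.
Column's induced payoffs are 6, 7, 11, so Column commits to R. Subgame-perfect outcome: (T, R) with payoffs (5, 11).
Under simultaneous play:
Player 1's best replies: L→T; C→T; R→T.
Column's best replies: T→R; B→R.
The unique mutual best reply is (T, R), giving (5, 11).
Sequential outcome (T, R) coincides with the Nash profile (T, R).

yes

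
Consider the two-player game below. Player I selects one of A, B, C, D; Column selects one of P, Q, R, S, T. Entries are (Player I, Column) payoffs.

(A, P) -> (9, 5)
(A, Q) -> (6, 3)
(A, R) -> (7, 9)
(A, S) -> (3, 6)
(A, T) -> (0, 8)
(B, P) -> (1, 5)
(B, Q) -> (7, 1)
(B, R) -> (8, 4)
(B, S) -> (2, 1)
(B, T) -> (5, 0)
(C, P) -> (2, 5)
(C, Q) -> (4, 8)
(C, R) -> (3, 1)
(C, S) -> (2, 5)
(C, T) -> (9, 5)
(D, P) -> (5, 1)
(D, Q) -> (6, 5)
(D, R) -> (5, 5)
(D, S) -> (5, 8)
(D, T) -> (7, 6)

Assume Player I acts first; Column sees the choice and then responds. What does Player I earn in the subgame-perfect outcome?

Work backward from Column's decision.
- A: Column compares 5, 3, 9, 6, 8 and picks R; Player I would get 7.
- B: Column compares 5, 1, 4, 1, 0 and picks P; Player I would get 1.
- C: Column compares 5, 8, 1, 5, 5 and picks Q; Player I would get 4.
- D: Column compares 1, 5, 5, 8, 6 and picks S; Player I would get 5.
Player I's induced payoffs are 7, 1, 4, 5, so Player I commits to A. Subgame-perfect outcome: (A, R) with payoffs (7, 9).

7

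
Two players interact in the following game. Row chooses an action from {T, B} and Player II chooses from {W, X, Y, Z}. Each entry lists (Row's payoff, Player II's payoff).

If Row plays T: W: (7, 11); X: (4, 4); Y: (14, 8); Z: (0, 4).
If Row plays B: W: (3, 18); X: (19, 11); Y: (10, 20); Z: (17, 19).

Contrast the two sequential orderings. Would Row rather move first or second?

If Row leads: Player II's best replies are T→W, B→Y; Row's induced payoffs 7, 10; outcome (B, Y), payoffs (10, 20).
If Player II leads: Row's best replies are W→T, X→B, Y→T, Z→B; Player II's induced payoffs 11, 11, 8, 19; outcome (B, Z), payoffs (17, 19).
Row gets 10 moving first and 17 moving second, so Row prefers to move second.

second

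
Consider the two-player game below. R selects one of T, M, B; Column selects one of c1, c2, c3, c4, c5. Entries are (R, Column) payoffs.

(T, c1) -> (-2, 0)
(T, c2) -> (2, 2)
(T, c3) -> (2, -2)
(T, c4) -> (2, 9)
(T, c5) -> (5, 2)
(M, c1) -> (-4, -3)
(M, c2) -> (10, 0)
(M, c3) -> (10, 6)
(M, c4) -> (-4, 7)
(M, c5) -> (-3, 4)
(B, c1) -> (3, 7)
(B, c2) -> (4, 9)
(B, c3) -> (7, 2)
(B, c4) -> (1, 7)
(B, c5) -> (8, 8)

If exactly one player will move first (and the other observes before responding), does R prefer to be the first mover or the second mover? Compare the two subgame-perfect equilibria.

If R leads: Column's best replies are T→c4, M→c4, B→c2; R's induced payoffs 2, -4, 4; outcome (B, c2), payoffs (4, 9).
If Column leads: R's best replies are c1→B, c2→M, c3→M, c4→T, c5→B; Column's induced payoffs 7, 0, 6, 9, 8; outcome (T, c4), payoffs (2, 9).
R gets 4 moving first and 2 moving second, so R prefers to move first.

first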